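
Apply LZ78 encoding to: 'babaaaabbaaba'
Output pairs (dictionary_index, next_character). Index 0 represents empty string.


LZ78 encoding steps:
Dictionary: {0: ''}
Step 1: w='' (idx 0), next='b' -> output (0, 'b'), add 'b' as idx 1
Step 2: w='' (idx 0), next='a' -> output (0, 'a'), add 'a' as idx 2
Step 3: w='b' (idx 1), next='a' -> output (1, 'a'), add 'ba' as idx 3
Step 4: w='a' (idx 2), next='a' -> output (2, 'a'), add 'aa' as idx 4
Step 5: w='a' (idx 2), next='b' -> output (2, 'b'), add 'ab' as idx 5
Step 6: w='ba' (idx 3), next='a' -> output (3, 'a'), add 'baa' as idx 6
Step 7: w='ba' (idx 3), end of input -> output (3, '')


Encoded: [(0, 'b'), (0, 'a'), (1, 'a'), (2, 'a'), (2, 'b'), (3, 'a'), (3, '')]


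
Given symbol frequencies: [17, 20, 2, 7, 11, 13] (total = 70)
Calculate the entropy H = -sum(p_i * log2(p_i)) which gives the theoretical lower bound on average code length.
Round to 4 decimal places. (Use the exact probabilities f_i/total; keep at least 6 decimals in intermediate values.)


Per-symbol terms -p_i * log2(p_i) with p_i = f_i/70:
  p = 17/70 = 0.242857: log2(p) = -2.041820, -p*log2(p) = 0.495871
  p = 20/70 = 0.285714: log2(p) = -1.807355, -p*log2(p) = 0.516387
  p = 2/70 = 0.028571: log2(p) = -5.129283, -p*log2(p) = 0.146551
  p = 7/70 = 0.100000: log2(p) = -3.321928, -p*log2(p) = 0.332193
  p = 11/70 = 0.157143: log2(p) = -2.669851, -p*log2(p) = 0.419548
  p = 13/70 = 0.185714: log2(p) = -2.428843, -p*log2(p) = 0.451071
H = 0.495871 + 0.516387 + 0.146551 + 0.332193 + 0.419548 + 0.451071 = 2.361621

H = 2.3616 bits/symbol


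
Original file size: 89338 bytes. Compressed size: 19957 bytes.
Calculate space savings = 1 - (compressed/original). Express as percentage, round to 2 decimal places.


ratio = compressed/original = 19957/89338 = 0.223388
savings = 1 - ratio = 1 - 0.223388 = 0.776612
as a percentage: 0.776612 * 100 = 77.66%

Space savings = 1 - 19957/89338 = 77.66%


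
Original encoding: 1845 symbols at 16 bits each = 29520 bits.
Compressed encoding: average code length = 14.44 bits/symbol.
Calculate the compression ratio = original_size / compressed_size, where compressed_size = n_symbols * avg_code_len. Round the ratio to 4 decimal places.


original_size = n_symbols * orig_bits = 1845 * 16 = 29520 bits
compressed_size = n_symbols * avg_code_len = 1845 * 14.44 = 26641.8 bits
ratio = original_size / compressed_size = 29520 / 26641.8 = 1.108

Compression ratio = 1.108


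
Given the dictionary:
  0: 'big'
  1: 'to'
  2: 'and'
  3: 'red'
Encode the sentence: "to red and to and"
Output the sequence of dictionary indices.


Look up each word in the dictionary:
  'to' -> 1
  'red' -> 3
  'and' -> 2
  'to' -> 1
  'and' -> 2

Encoded: [1, 3, 2, 1, 2]


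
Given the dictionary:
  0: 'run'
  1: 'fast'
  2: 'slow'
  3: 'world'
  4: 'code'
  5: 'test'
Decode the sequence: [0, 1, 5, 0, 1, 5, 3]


Look up each index in the dictionary:
  0 -> 'run'
  1 -> 'fast'
  5 -> 'test'
  0 -> 'run'
  1 -> 'fast'
  5 -> 'test'
  3 -> 'world'

Decoded: "run fast test run fast test world"


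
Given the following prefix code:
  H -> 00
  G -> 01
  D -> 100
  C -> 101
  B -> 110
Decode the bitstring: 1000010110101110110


Decoding step by step:
Bits 100 -> D
Bits 00 -> H
Bits 101 -> C
Bits 101 -> C
Bits 01 -> G
Bits 110 -> B
Bits 110 -> B


Decoded message: DHCCGBB


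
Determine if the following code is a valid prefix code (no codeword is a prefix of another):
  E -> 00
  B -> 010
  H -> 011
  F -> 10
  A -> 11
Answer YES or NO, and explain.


Checking each pair (does one codeword prefix another?):
  E='00' vs B='010': no prefix
  E='00' vs H='011': no prefix
  E='00' vs F='10': no prefix
  E='00' vs A='11': no prefix
  B='010' vs E='00': no prefix
  B='010' vs H='011': no prefix
  B='010' vs F='10': no prefix
  B='010' vs A='11': no prefix
  H='011' vs E='00': no prefix
  H='011' vs B='010': no prefix
  H='011' vs F='10': no prefix
  H='011' vs A='11': no prefix
  F='10' vs E='00': no prefix
  F='10' vs B='010': no prefix
  F='10' vs H='011': no prefix
  F='10' vs A='11': no prefix
  A='11' vs E='00': no prefix
  A='11' vs B='010': no prefix
  A='11' vs H='011': no prefix
  A='11' vs F='10': no prefix
No violation found over all pairs.

YES -- this is a valid prefix code. No codeword is a prefix of any other codeword.


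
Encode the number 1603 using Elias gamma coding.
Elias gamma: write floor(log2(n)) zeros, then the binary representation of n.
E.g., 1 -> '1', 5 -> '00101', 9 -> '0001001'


num_bits = floor(log2(1603)) + 1 = 11
leading_zeros = num_bits - 1 = 10
binary(1603) = 11001000011

Elias gamma(1603) = '0000000000' + '11001000011' = 000000000011001000011 (21 bits)


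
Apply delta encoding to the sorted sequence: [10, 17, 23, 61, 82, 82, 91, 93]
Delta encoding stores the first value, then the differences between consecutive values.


First value: 10
Deltas:
  17 - 10 = 7
  23 - 17 = 6
  61 - 23 = 38
  82 - 61 = 21
  82 - 82 = 0
  91 - 82 = 9
  93 - 91 = 2


Delta encoded: [10, 7, 6, 38, 21, 0, 9, 2]


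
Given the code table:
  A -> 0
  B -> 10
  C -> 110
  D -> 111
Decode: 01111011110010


Decoding:
0 -> A
111 -> D
10 -> B
111 -> D
10 -> B
0 -> A
10 -> B


Result: ADBDBAB


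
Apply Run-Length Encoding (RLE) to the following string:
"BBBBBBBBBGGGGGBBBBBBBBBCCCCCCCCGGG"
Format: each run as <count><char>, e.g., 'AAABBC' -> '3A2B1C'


Scanning runs left to right:
  i=0: run of 'B' x 9 -> '9B'
  i=9: run of 'G' x 5 -> '5G'
  i=14: run of 'B' x 9 -> '9B'
  i=23: run of 'C' x 8 -> '8C'
  i=31: run of 'G' x 3 -> '3G'

RLE = 9B5G9B8C3G


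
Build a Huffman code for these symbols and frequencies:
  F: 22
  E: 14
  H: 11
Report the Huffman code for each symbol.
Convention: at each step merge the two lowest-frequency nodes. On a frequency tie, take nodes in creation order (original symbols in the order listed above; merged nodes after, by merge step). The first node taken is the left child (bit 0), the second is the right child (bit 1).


Huffman tree construction:
Step 1: Merge H(11) + E(14) = 25
Step 2: Merge F(22) + (H+E)(25) = 47
Read each symbol's code off the tree from the root (left child = 0, right child = 1).

Codes:
  F: 0 (length 1)
  E: 11 (length 2)
  H: 10 (length 2)
Average code length: 72/47 = 1.5319 bits/symbol


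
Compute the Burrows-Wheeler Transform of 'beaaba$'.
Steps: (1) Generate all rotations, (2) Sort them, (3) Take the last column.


Rotations (sorted):
  0: $beaaba -> last char: a
  1: a$beaab -> last char: b
  2: aaba$be -> last char: e
  3: aba$bea -> last char: a
  4: ba$beaa -> last char: a
  5: beaaba$ -> last char: $
  6: eaaba$b -> last char: b


BWT = abeaa$b


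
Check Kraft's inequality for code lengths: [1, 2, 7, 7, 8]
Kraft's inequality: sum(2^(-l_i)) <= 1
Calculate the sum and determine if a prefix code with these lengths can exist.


Sum = 2^(-1) + 2^(-2) + 2^(-7) + 2^(-7) + 2^(-8)
    = 0.5 + 0.25 + 0.0078125 + 0.0078125 + 0.00390625
    = 197/256 = 0.76953125
Since 0.76953125 <= 1, Kraft's inequality IS satisfied.
A prefix code with these lengths CAN exist.

Kraft sum = 0.76953125. Satisfied.


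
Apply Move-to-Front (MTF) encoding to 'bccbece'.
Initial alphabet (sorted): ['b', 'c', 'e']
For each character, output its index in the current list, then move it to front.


MTF encoding:
'b': index 0 in ['b', 'c', 'e'] -> ['b', 'c', 'e']
'c': index 1 in ['b', 'c', 'e'] -> ['c', 'b', 'e']
'c': index 0 in ['c', 'b', 'e'] -> ['c', 'b', 'e']
'b': index 1 in ['c', 'b', 'e'] -> ['b', 'c', 'e']
'e': index 2 in ['b', 'c', 'e'] -> ['e', 'b', 'c']
'c': index 2 in ['e', 'b', 'c'] -> ['c', 'e', 'b']
'e': index 1 in ['c', 'e', 'b'] -> ['e', 'c', 'b']


Output: [0, 1, 0, 1, 2, 2, 1]


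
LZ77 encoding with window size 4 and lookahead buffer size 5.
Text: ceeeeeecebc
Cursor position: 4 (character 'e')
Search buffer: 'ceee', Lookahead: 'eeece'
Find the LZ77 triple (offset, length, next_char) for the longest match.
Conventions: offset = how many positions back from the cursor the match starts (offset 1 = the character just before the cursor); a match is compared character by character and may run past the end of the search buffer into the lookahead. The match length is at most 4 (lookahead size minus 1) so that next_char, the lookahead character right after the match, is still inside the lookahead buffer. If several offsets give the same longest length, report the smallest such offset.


Try each offset into the search buffer:
  offset=1 (pos 3, char 'e'): match length 3
  offset=2 (pos 2, char 'e'): match length 3
  offset=3 (pos 1, char 'e'): match length 3
  offset=4 (pos 0, char 'c'): match length 0
Longest match has length 3, found at offsets 1, 2, 3; take the smallest, offset 1.
next_char = character at position 4 + 3 = 7 -> 'c'

Best match: offset=1, length=3 (matching 'eee' starting at position 3)
LZ77 triple: (1, 3, 'c')


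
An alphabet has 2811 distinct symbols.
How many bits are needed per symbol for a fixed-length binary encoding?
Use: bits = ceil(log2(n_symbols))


log2(2811) = 11.4569
Bracket: 2^11 = 2048 < 2811 <= 2^12 = 4096
So ceil(log2(2811)) = 12

bits = ceil(log2(2811)) = ceil(11.4569) = 12 bits


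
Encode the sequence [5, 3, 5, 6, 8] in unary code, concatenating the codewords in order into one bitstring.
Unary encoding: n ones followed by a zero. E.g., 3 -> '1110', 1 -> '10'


Encode each number as n ones followed by a terminating 0:
  5 -> 111110 (6 bits)
  3 -> 1110 (4 bits)
  5 -> 111110 (6 bits)
  6 -> 1111110 (7 bits)
  8 -> 111111110 (9 bits)
Total length = 6 + 4 + 6 + 7 + 9 = 32 bits.

Unary([5, 3, 5, 6, 8]) = 11111011101111101111110111111110 (32 bits)


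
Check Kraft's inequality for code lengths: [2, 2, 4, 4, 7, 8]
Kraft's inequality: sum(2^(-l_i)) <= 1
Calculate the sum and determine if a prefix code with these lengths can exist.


Sum = 2^(-2) + 2^(-2) + 2^(-4) + 2^(-4) + 2^(-7) + 2^(-8)
    = 0.25 + 0.25 + 0.0625 + 0.0625 + 0.0078125 + 0.00390625
    = 163/256 = 0.63671875
Since 0.63671875 <= 1, Kraft's inequality IS satisfied.
A prefix code with these lengths CAN exist.

Kraft sum = 0.63671875. Satisfied.


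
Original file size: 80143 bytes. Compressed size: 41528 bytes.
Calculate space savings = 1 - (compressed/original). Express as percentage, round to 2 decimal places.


ratio = compressed/original = 41528/80143 = 0.518174
savings = 1 - ratio = 1 - 0.518174 = 0.481826
as a percentage: 0.481826 * 100 = 48.18%

Space savings = 1 - 41528/80143 = 48.18%


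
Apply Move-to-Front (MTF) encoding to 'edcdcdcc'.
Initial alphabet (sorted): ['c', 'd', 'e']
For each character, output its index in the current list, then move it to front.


MTF encoding:
'e': index 2 in ['c', 'd', 'e'] -> ['e', 'c', 'd']
'd': index 2 in ['e', 'c', 'd'] -> ['d', 'e', 'c']
'c': index 2 in ['d', 'e', 'c'] -> ['c', 'd', 'e']
'd': index 1 in ['c', 'd', 'e'] -> ['d', 'c', 'e']
'c': index 1 in ['d', 'c', 'e'] -> ['c', 'd', 'e']
'd': index 1 in ['c', 'd', 'e'] -> ['d', 'c', 'e']
'c': index 1 in ['d', 'c', 'e'] -> ['c', 'd', 'e']
'c': index 0 in ['c', 'd', 'e'] -> ['c', 'd', 'e']


Output: [2, 2, 2, 1, 1, 1, 1, 0]


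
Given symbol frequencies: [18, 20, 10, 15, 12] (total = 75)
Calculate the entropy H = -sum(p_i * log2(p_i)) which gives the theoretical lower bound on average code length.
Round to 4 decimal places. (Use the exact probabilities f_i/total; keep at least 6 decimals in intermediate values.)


Per-symbol terms -p_i * log2(p_i) with p_i = f_i/75:
  p = 18/75 = 0.240000: log2(p) = -2.058894, -p*log2(p) = 0.494134
  p = 20/75 = 0.266667: log2(p) = -1.906891, -p*log2(p) = 0.508504
  p = 10/75 = 0.133333: log2(p) = -2.906891, -p*log2(p) = 0.387585
  p = 15/75 = 0.200000: log2(p) = -2.321928, -p*log2(p) = 0.464386
  p = 12/75 = 0.160000: log2(p) = -2.643856, -p*log2(p) = 0.423017
H = 0.494134 + 0.508504 + 0.387585 + 0.464386 + 0.423017 = 2.277626

H = 2.2776 bits/symbol


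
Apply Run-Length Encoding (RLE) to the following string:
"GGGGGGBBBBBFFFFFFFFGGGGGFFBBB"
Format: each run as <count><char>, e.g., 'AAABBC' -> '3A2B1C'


Scanning runs left to right:
  i=0: run of 'G' x 6 -> '6G'
  i=6: run of 'B' x 5 -> '5B'
  i=11: run of 'F' x 8 -> '8F'
  i=19: run of 'G' x 5 -> '5G'
  i=24: run of 'F' x 2 -> '2F'
  i=26: run of 'B' x 3 -> '3B'

RLE = 6G5B8F5G2F3B


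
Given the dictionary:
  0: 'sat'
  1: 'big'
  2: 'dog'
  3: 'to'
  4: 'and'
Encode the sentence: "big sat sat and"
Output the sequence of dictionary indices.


Look up each word in the dictionary:
  'big' -> 1
  'sat' -> 0
  'sat' -> 0
  'and' -> 4

Encoded: [1, 0, 0, 4]


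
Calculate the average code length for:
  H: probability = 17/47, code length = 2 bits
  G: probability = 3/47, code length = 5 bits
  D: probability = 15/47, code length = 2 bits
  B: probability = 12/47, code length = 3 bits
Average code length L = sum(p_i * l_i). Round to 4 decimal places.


Weighted contributions p_i * l_i:
  H: (17/47) * 2 = 34/47
  G: (3/47) * 5 = 15/47
  D: (15/47) * 2 = 30/47
  B: (12/47) * 3 = 36/47
Sum = (34 + 15 + 30 + 36)/47 = 115/47

L = 115/47 = 2.4468 bits/symbol


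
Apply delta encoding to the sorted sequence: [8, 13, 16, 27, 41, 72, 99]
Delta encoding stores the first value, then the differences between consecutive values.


First value: 8
Deltas:
  13 - 8 = 5
  16 - 13 = 3
  27 - 16 = 11
  41 - 27 = 14
  72 - 41 = 31
  99 - 72 = 27


Delta encoded: [8, 5, 3, 11, 14, 31, 27]


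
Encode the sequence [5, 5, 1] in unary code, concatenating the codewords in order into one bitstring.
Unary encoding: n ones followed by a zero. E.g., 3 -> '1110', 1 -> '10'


Encode each number as n ones followed by a terminating 0:
  5 -> 111110 (6 bits)
  5 -> 111110 (6 bits)
  1 -> 10 (2 bits)
Total length = 6 + 6 + 2 = 14 bits.

Unary([5, 5, 1]) = 11111011111010 (14 bits)


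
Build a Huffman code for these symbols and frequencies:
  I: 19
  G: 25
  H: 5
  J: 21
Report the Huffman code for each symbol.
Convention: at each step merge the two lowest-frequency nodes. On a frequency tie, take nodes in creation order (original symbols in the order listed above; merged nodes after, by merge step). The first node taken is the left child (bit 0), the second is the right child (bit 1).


Huffman tree construction:
Step 1: Merge H(5) + I(19) = 24
Step 2: Merge J(21) + (H+I)(24) = 45
Step 3: Merge G(25) + (J+(H+I))(45) = 70
Read each symbol's code off the tree from the root (left child = 0, right child = 1).

Codes:
  I: 111 (length 3)
  G: 0 (length 1)
  H: 110 (length 3)
  J: 10 (length 2)
Average code length: 139/70 = 1.9857 bits/symbol


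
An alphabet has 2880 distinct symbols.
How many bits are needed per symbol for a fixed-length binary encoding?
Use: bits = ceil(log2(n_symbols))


log2(2880) = 11.4919
Bracket: 2^11 = 2048 < 2880 <= 2^12 = 4096
So ceil(log2(2880)) = 12

bits = ceil(log2(2880)) = ceil(11.4919) = 12 bits


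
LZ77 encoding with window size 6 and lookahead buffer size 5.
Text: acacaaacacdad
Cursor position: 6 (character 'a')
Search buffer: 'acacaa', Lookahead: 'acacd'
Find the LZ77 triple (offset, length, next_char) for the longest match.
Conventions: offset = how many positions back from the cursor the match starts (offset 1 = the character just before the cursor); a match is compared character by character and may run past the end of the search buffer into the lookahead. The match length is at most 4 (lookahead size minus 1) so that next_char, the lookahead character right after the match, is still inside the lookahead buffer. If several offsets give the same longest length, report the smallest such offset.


Try each offset into the search buffer:
  offset=1 (pos 5, char 'a'): match length 1
  offset=2 (pos 4, char 'a'): match length 1
  offset=3 (pos 3, char 'c'): match length 0
  offset=4 (pos 2, char 'a'): match length 3
  offset=5 (pos 1, char 'c'): match length 0
  offset=6 (pos 0, char 'a'): match length 4
Longest match has length 4 at offset 6.
next_char = character at position 6 + 4 = 10 -> 'd'

Best match: offset=6, length=4 (matching 'acac' starting at position 0)
LZ77 triple: (6, 4, 'd')


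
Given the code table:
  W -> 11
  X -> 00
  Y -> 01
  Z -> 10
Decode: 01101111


Decoding:
01 -> Y
10 -> Z
11 -> W
11 -> W


Result: YZWW


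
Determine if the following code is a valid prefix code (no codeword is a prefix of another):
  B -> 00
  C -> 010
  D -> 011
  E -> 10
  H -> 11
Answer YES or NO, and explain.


Checking each pair (does one codeword prefix another?):
  B='00' vs C='010': no prefix
  B='00' vs D='011': no prefix
  B='00' vs E='10': no prefix
  B='00' vs H='11': no prefix
  C='010' vs B='00': no prefix
  C='010' vs D='011': no prefix
  C='010' vs E='10': no prefix
  C='010' vs H='11': no prefix
  D='011' vs B='00': no prefix
  D='011' vs C='010': no prefix
  D='011' vs E='10': no prefix
  D='011' vs H='11': no prefix
  E='10' vs B='00': no prefix
  E='10' vs C='010': no prefix
  E='10' vs D='011': no prefix
  E='10' vs H='11': no prefix
  H='11' vs B='00': no prefix
  H='11' vs C='010': no prefix
  H='11' vs D='011': no prefix
  H='11' vs E='10': no prefix
No violation found over all pairs.

YES -- this is a valid prefix code. No codeword is a prefix of any other codeword.


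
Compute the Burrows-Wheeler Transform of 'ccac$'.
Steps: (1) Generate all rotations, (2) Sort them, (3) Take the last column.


Rotations (sorted):
  0: $ccac -> last char: c
  1: ac$cc -> last char: c
  2: c$cca -> last char: a
  3: cac$c -> last char: c
  4: ccac$ -> last char: $


BWT = ccac$


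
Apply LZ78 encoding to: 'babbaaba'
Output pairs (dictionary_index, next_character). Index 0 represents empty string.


LZ78 encoding steps:
Dictionary: {0: ''}
Step 1: w='' (idx 0), next='b' -> output (0, 'b'), add 'b' as idx 1
Step 2: w='' (idx 0), next='a' -> output (0, 'a'), add 'a' as idx 2
Step 3: w='b' (idx 1), next='b' -> output (1, 'b'), add 'bb' as idx 3
Step 4: w='a' (idx 2), next='a' -> output (2, 'a'), add 'aa' as idx 4
Step 5: w='b' (idx 1), next='a' -> output (1, 'a'), add 'ba' as idx 5


Encoded: [(0, 'b'), (0, 'a'), (1, 'b'), (2, 'a'), (1, 'a')]


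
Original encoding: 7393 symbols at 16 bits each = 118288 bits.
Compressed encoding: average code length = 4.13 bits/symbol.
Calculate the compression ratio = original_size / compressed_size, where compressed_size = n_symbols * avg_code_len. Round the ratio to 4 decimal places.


original_size = n_symbols * orig_bits = 7393 * 16 = 118288 bits
compressed_size = n_symbols * avg_code_len = 7393 * 4.13 = 30533.09 bits
ratio = original_size / compressed_size = 118288 / 30533.09 = 3.8741

Compression ratio = 3.8741


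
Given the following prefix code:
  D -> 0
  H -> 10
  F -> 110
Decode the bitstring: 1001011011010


Decoding step by step:
Bits 10 -> H
Bits 0 -> D
Bits 10 -> H
Bits 110 -> F
Bits 110 -> F
Bits 10 -> H


Decoded message: HDHFFH


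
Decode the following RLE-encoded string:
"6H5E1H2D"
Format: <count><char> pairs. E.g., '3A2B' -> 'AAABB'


Expanding each <count><char> pair:
  6H -> 'HHHHHH'
  5E -> 'EEEEE'
  1H -> 'H'
  2D -> 'DD'

Decoded = HHHHHHEEEEEHDD


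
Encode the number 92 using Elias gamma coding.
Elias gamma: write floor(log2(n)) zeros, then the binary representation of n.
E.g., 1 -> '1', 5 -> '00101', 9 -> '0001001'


num_bits = floor(log2(92)) + 1 = 7
leading_zeros = num_bits - 1 = 6
binary(92) = 1011100

Elias gamma(92) = '000000' + '1011100' = 0000001011100 (13 bits)


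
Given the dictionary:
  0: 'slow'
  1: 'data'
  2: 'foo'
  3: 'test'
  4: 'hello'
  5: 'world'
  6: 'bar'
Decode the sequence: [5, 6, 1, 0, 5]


Look up each index in the dictionary:
  5 -> 'world'
  6 -> 'bar'
  1 -> 'data'
  0 -> 'slow'
  5 -> 'world'

Decoded: "world bar data slow world"


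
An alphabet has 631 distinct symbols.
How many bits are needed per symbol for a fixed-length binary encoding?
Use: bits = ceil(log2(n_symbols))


log2(631) = 9.3015
Bracket: 2^9 = 512 < 631 <= 2^10 = 1024
So ceil(log2(631)) = 10

bits = ceil(log2(631)) = ceil(9.3015) = 10 bits


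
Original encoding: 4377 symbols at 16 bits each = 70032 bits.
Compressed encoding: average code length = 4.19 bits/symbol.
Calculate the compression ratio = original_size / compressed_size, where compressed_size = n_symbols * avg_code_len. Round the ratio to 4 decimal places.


original_size = n_symbols * orig_bits = 4377 * 16 = 70032 bits
compressed_size = n_symbols * avg_code_len = 4377 * 4.19 = 18339.63 bits
ratio = original_size / compressed_size = 70032 / 18339.63 = 3.8186

Compression ratio = 3.8186


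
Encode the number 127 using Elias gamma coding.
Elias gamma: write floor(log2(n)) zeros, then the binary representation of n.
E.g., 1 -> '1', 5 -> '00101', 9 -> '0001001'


num_bits = floor(log2(127)) + 1 = 7
leading_zeros = num_bits - 1 = 6
binary(127) = 1111111

Elias gamma(127) = '000000' + '1111111' = 0000001111111 (13 bits)


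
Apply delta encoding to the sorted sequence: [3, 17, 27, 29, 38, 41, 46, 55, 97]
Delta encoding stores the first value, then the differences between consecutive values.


First value: 3
Deltas:
  17 - 3 = 14
  27 - 17 = 10
  29 - 27 = 2
  38 - 29 = 9
  41 - 38 = 3
  46 - 41 = 5
  55 - 46 = 9
  97 - 55 = 42


Delta encoded: [3, 14, 10, 2, 9, 3, 5, 9, 42]


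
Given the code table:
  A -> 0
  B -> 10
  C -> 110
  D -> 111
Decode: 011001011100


Decoding:
0 -> A
110 -> C
0 -> A
10 -> B
111 -> D
0 -> A
0 -> A


Result: ACABDAA


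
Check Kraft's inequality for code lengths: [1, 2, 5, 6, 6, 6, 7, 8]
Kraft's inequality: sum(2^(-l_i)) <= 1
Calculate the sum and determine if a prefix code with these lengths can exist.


Sum = 2^(-1) + 2^(-2) + 2^(-5) + 2^(-6) + 2^(-6) + 2^(-6) + 2^(-7) + 2^(-8)
    = 0.5 + 0.25 + 0.03125 + 0.015625 + 0.015625 + 0.015625 + 0.0078125 + 0.00390625
    = 215/256 = 0.83984375
Since 0.83984375 <= 1, Kraft's inequality IS satisfied.
A prefix code with these lengths CAN exist.

Kraft sum = 0.83984375. Satisfied.


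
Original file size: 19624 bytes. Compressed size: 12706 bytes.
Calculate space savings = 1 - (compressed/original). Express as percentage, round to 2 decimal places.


ratio = compressed/original = 12706/19624 = 0.647472
savings = 1 - ratio = 1 - 0.647472 = 0.352528
as a percentage: 0.352528 * 100 = 35.25%

Space savings = 1 - 12706/19624 = 35.25%


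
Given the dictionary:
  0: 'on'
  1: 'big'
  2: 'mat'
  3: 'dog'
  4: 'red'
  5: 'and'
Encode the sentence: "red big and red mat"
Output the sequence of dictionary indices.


Look up each word in the dictionary:
  'red' -> 4
  'big' -> 1
  'and' -> 5
  'red' -> 4
  'mat' -> 2

Encoded: [4, 1, 5, 4, 2]


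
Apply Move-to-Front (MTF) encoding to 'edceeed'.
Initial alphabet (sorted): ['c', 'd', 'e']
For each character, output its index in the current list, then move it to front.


MTF encoding:
'e': index 2 in ['c', 'd', 'e'] -> ['e', 'c', 'd']
'd': index 2 in ['e', 'c', 'd'] -> ['d', 'e', 'c']
'c': index 2 in ['d', 'e', 'c'] -> ['c', 'd', 'e']
'e': index 2 in ['c', 'd', 'e'] -> ['e', 'c', 'd']
'e': index 0 in ['e', 'c', 'd'] -> ['e', 'c', 'd']
'e': index 0 in ['e', 'c', 'd'] -> ['e', 'c', 'd']
'd': index 2 in ['e', 'c', 'd'] -> ['d', 'e', 'c']


Output: [2, 2, 2, 2, 0, 0, 2]


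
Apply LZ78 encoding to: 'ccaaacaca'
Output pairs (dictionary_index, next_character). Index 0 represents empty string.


LZ78 encoding steps:
Dictionary: {0: ''}
Step 1: w='' (idx 0), next='c' -> output (0, 'c'), add 'c' as idx 1
Step 2: w='c' (idx 1), next='a' -> output (1, 'a'), add 'ca' as idx 2
Step 3: w='' (idx 0), next='a' -> output (0, 'a'), add 'a' as idx 3
Step 4: w='a' (idx 3), next='c' -> output (3, 'c'), add 'ac' as idx 4
Step 5: w='ac' (idx 4), next='a' -> output (4, 'a'), add 'aca' as idx 5


Encoded: [(0, 'c'), (1, 'a'), (0, 'a'), (3, 'c'), (4, 'a')]


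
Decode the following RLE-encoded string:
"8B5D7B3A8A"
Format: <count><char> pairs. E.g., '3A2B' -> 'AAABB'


Expanding each <count><char> pair:
  8B -> 'BBBBBBBB'
  5D -> 'DDDDD'
  7B -> 'BBBBBBB'
  3A -> 'AAA'
  8A -> 'AAAAAAAA'

Decoded = BBBBBBBBDDDDDBBBBBBBAAAAAAAAAAA


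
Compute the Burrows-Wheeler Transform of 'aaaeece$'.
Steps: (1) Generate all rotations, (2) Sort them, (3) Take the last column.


Rotations (sorted):
  0: $aaaeece -> last char: e
  1: aaaeece$ -> last char: $
  2: aaeece$a -> last char: a
  3: aeece$aa -> last char: a
  4: ce$aaaee -> last char: e
  5: e$aaaeec -> last char: c
  6: ece$aaae -> last char: e
  7: eece$aaa -> last char: a


BWT = e$aaecea


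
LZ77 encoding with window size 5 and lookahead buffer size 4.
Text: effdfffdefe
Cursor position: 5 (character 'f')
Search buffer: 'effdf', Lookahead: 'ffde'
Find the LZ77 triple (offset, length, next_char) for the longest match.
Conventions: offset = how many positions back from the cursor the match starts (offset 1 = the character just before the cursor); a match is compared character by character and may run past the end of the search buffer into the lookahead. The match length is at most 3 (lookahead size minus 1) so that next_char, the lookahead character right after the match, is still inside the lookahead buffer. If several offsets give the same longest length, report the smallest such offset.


Try each offset into the search buffer:
  offset=1 (pos 4, char 'f'): match length 2
  offset=2 (pos 3, char 'd'): match length 0
  offset=3 (pos 2, char 'f'): match length 1
  offset=4 (pos 1, char 'f'): match length 3
  offset=5 (pos 0, char 'e'): match length 0
Longest match has length 3 at offset 4.
next_char = character at position 5 + 3 = 8 -> 'e'

Best match: offset=4, length=3 (matching 'ffd' starting at position 1)
LZ77 triple: (4, 3, 'e')


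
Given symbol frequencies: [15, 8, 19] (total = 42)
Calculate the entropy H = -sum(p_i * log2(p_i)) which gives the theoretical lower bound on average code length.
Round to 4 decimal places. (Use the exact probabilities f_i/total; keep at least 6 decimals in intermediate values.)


Per-symbol terms -p_i * log2(p_i) with p_i = f_i/42:
  p = 15/42 = 0.357143: log2(p) = -1.485427, -p*log2(p) = 0.530510
  p = 8/42 = 0.190476: log2(p) = -2.392317, -p*log2(p) = 0.455680
  p = 19/42 = 0.452381: log2(p) = -1.144390, -p*log2(p) = 0.517700
H = 0.530510 + 0.455680 + 0.517700 = 1.503890

H = 1.5039 bits/symbol


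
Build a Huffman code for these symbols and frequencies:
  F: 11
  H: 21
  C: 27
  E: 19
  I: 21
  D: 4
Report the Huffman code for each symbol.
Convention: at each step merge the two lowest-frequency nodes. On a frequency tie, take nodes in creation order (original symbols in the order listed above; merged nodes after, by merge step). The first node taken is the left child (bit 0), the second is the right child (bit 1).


Huffman tree construction:
Step 1: Merge D(4) + F(11) = 15
Step 2: Merge (D+F)(15) + E(19) = 34
Step 3: Merge H(21) + I(21) = 42
Step 4: Merge C(27) + ((D+F)+E)(34) = 61
Step 5: Merge (H+I)(42) + (C+((D+F)+E))(61) = 103
Read each symbol's code off the tree from the root (left child = 0, right child = 1).

Codes:
  F: 1101 (length 4)
  H: 00 (length 2)
  C: 10 (length 2)
  E: 111 (length 3)
  I: 01 (length 2)
  D: 1100 (length 4)
Average code length: 255/103 = 2.4757 bits/symbol


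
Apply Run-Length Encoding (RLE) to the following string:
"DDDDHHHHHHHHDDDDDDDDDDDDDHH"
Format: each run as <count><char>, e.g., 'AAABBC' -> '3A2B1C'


Scanning runs left to right:
  i=0: run of 'D' x 4 -> '4D'
  i=4: run of 'H' x 8 -> '8H'
  i=12: run of 'D' x 13 -> '13D'
  i=25: run of 'H' x 2 -> '2H'

RLE = 4D8H13D2H


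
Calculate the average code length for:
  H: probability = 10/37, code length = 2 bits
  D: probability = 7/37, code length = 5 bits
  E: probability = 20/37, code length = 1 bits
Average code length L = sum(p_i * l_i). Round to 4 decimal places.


Weighted contributions p_i * l_i:
  H: (10/37) * 2 = 20/37
  D: (7/37) * 5 = 35/37
  E: (20/37) * 1 = 20/37
Sum = (20 + 35 + 20)/37 = 75/37

L = 75/37 = 2.0270 bits/symbol


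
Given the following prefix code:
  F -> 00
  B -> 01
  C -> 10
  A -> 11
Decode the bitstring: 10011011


Decoding step by step:
Bits 10 -> C
Bits 01 -> B
Bits 10 -> C
Bits 11 -> A


Decoded message: CBCA


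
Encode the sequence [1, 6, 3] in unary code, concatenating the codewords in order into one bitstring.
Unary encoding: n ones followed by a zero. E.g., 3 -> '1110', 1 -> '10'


Encode each number as n ones followed by a terminating 0:
  1 -> 10 (2 bits)
  6 -> 1111110 (7 bits)
  3 -> 1110 (4 bits)
Total length = 2 + 7 + 4 = 13 bits.

Unary([1, 6, 3]) = 1011111101110 (13 bits)


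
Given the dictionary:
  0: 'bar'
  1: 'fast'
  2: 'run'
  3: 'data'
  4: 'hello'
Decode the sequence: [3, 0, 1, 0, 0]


Look up each index in the dictionary:
  3 -> 'data'
  0 -> 'bar'
  1 -> 'fast'
  0 -> 'bar'
  0 -> 'bar'

Decoded: "data bar fast bar bar"


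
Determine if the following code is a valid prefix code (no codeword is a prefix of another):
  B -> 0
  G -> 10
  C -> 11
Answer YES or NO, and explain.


Checking each pair (does one codeword prefix another?):
  B='0' vs G='10': no prefix
  B='0' vs C='11': no prefix
  G='10' vs B='0': no prefix
  G='10' vs C='11': no prefix
  C='11' vs B='0': no prefix
  C='11' vs G='10': no prefix
No violation found over all pairs.

YES -- this is a valid prefix code. No codeword is a prefix of any other codeword.


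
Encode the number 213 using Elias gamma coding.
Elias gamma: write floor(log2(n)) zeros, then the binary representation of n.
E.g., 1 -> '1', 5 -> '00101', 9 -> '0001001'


num_bits = floor(log2(213)) + 1 = 8
leading_zeros = num_bits - 1 = 7
binary(213) = 11010101

Elias gamma(213) = '0000000' + '11010101' = 000000011010101 (15 bits)


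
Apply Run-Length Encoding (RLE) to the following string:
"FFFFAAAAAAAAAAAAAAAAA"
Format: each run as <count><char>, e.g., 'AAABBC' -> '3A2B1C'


Scanning runs left to right:
  i=0: run of 'F' x 4 -> '4F'
  i=4: run of 'A' x 17 -> '17A'

RLE = 4F17A


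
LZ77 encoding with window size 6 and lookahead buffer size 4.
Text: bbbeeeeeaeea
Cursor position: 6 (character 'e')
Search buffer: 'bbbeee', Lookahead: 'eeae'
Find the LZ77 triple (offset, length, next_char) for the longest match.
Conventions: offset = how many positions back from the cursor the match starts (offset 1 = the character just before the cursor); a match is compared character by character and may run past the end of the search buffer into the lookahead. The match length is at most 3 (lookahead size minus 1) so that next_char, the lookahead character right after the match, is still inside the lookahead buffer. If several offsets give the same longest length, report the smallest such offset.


Try each offset into the search buffer:
  offset=1 (pos 5, char 'e'): match length 2
  offset=2 (pos 4, char 'e'): match length 2
  offset=3 (pos 3, char 'e'): match length 2
  offset=4 (pos 2, char 'b'): match length 0
  offset=5 (pos 1, char 'b'): match length 0
  offset=6 (pos 0, char 'b'): match length 0
Longest match has length 2, found at offsets 1, 2, 3; take the smallest, offset 1.
next_char = character at position 6 + 2 = 8 -> 'a'

Best match: offset=1, length=2 (matching 'ee' starting at position 5)
LZ77 triple: (1, 2, 'a')


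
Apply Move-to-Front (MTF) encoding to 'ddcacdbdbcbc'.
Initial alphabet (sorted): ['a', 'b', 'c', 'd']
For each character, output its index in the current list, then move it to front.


MTF encoding:
'd': index 3 in ['a', 'b', 'c', 'd'] -> ['d', 'a', 'b', 'c']
'd': index 0 in ['d', 'a', 'b', 'c'] -> ['d', 'a', 'b', 'c']
'c': index 3 in ['d', 'a', 'b', 'c'] -> ['c', 'd', 'a', 'b']
'a': index 2 in ['c', 'd', 'a', 'b'] -> ['a', 'c', 'd', 'b']
'c': index 1 in ['a', 'c', 'd', 'b'] -> ['c', 'a', 'd', 'b']
'd': index 2 in ['c', 'a', 'd', 'b'] -> ['d', 'c', 'a', 'b']
'b': index 3 in ['d', 'c', 'a', 'b'] -> ['b', 'd', 'c', 'a']
'd': index 1 in ['b', 'd', 'c', 'a'] -> ['d', 'b', 'c', 'a']
'b': index 1 in ['d', 'b', 'c', 'a'] -> ['b', 'd', 'c', 'a']
'c': index 2 in ['b', 'd', 'c', 'a'] -> ['c', 'b', 'd', 'a']
'b': index 1 in ['c', 'b', 'd', 'a'] -> ['b', 'c', 'd', 'a']
'c': index 1 in ['b', 'c', 'd', 'a'] -> ['c', 'b', 'd', 'a']


Output: [3, 0, 3, 2, 1, 2, 3, 1, 1, 2, 1, 1]


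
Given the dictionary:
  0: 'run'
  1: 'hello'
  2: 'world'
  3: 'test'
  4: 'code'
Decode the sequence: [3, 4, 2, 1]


Look up each index in the dictionary:
  3 -> 'test'
  4 -> 'code'
  2 -> 'world'
  1 -> 'hello'

Decoded: "test code world hello"


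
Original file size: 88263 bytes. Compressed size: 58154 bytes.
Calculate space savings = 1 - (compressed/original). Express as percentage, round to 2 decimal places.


ratio = compressed/original = 58154/88263 = 0.658872
savings = 1 - ratio = 1 - 0.658872 = 0.341128
as a percentage: 0.341128 * 100 = 34.11%

Space savings = 1 - 58154/88263 = 34.11%


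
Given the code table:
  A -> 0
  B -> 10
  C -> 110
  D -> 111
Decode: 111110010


Decoding:
111 -> D
110 -> C
0 -> A
10 -> B


Result: DCAB


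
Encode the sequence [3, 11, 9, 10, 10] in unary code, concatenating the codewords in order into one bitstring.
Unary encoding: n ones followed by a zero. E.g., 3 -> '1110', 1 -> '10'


Encode each number as n ones followed by a terminating 0:
  3 -> 1110 (4 bits)
  11 -> 111111111110 (12 bits)
  9 -> 1111111110 (10 bits)
  10 -> 11111111110 (11 bits)
  10 -> 11111111110 (11 bits)
Total length = 4 + 12 + 10 + 11 + 11 = 48 bits.

Unary([3, 11, 9, 10, 10]) = 111011111111111011111111101111111111011111111110 (48 bits)


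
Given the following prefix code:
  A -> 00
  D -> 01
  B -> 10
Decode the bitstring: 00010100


Decoding step by step:
Bits 00 -> A
Bits 01 -> D
Bits 01 -> D
Bits 00 -> A


Decoded message: ADDA


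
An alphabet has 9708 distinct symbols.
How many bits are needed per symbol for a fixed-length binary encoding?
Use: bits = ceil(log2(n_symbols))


log2(9708) = 13.245
Bracket: 2^13 = 8192 < 9708 <= 2^14 = 16384
So ceil(log2(9708)) = 14

bits = ceil(log2(9708)) = ceil(13.245) = 14 bits


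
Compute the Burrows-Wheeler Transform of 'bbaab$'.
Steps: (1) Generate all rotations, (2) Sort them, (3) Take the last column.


Rotations (sorted):
  0: $bbaab -> last char: b
  1: aab$bb -> last char: b
  2: ab$bba -> last char: a
  3: b$bbaa -> last char: a
  4: baab$b -> last char: b
  5: bbaab$ -> last char: $


BWT = bbaab$


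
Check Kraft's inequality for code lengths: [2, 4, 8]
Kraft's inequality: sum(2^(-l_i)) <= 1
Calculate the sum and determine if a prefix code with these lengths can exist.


Sum = 2^(-2) + 2^(-4) + 2^(-8)
    = 0.25 + 0.0625 + 0.00390625
    = 81/256 = 0.31640625
Since 0.31640625 <= 1, Kraft's inequality IS satisfied.
A prefix code with these lengths CAN exist.

Kraft sum = 0.31640625. Satisfied.


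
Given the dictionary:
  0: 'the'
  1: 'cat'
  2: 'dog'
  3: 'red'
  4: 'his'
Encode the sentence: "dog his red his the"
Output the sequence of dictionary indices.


Look up each word in the dictionary:
  'dog' -> 2
  'his' -> 4
  'red' -> 3
  'his' -> 4
  'the' -> 0

Encoded: [2, 4, 3, 4, 0]


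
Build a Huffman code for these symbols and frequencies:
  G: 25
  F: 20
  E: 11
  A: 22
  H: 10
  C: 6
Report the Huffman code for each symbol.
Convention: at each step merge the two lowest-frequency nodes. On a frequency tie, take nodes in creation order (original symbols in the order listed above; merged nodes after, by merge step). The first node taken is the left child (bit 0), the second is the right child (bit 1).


Huffman tree construction:
Step 1: Merge C(6) + H(10) = 16
Step 2: Merge E(11) + (C+H)(16) = 27
Step 3: Merge F(20) + A(22) = 42
Step 4: Merge G(25) + (E+(C+H))(27) = 52
Step 5: Merge (F+A)(42) + (G+(E+(C+H)))(52) = 94
Read each symbol's code off the tree from the root (left child = 0, right child = 1).

Codes:
  G: 10 (length 2)
  F: 00 (length 2)
  E: 110 (length 3)
  A: 01 (length 2)
  H: 1111 (length 4)
  C: 1110 (length 4)
Average code length: 231/94 = 2.4574 bits/symbol


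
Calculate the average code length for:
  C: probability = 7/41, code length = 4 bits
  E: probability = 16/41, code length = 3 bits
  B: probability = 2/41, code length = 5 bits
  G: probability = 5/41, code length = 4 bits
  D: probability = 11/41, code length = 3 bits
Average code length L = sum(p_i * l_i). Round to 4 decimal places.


Weighted contributions p_i * l_i:
  C: (7/41) * 4 = 28/41
  E: (16/41) * 3 = 48/41
  B: (2/41) * 5 = 10/41
  G: (5/41) * 4 = 20/41
  D: (11/41) * 3 = 33/41
Sum = (28 + 48 + 10 + 20 + 33)/41 = 139/41

L = 139/41 = 3.3902 bits/symbol


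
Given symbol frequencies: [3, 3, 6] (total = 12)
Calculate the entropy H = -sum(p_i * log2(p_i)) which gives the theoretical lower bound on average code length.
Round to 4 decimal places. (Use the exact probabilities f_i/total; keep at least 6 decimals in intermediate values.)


Per-symbol terms -p_i * log2(p_i) with p_i = f_i/12:
  p = 3/12 = 0.250000: log2(p) = -2.000000, -p*log2(p) = 0.500000
  p = 3/12 = 0.250000: log2(p) = -2.000000, -p*log2(p) = 0.500000
  p = 6/12 = 0.500000: log2(p) = -1.000000, -p*log2(p) = 0.500000
H = 0.500000 + 0.500000 + 0.500000 = 1.500000

H = 1.5 bits/symbol


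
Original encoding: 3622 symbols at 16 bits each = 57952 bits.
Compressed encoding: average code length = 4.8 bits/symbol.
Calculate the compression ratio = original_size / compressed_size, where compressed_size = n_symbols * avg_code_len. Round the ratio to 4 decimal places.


original_size = n_symbols * orig_bits = 3622 * 16 = 57952 bits
compressed_size = n_symbols * avg_code_len = 3622 * 4.8 = 17385.6 bits
ratio = original_size / compressed_size = 57952 / 17385.6 = 3.3333

Compression ratio = 3.3333


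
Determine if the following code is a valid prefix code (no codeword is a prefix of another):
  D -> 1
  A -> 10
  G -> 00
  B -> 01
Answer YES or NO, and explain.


Checking each pair (does one codeword prefix another?):
  D='1' vs A='10': prefix -- VIOLATION

NO -- this is NOT a valid prefix code. D (1) is a prefix of A (10).


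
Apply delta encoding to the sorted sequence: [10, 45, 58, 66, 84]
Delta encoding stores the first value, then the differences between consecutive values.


First value: 10
Deltas:
  45 - 10 = 35
  58 - 45 = 13
  66 - 58 = 8
  84 - 66 = 18


Delta encoded: [10, 35, 13, 8, 18]


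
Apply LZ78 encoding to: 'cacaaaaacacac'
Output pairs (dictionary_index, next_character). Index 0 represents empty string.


LZ78 encoding steps:
Dictionary: {0: ''}
Step 1: w='' (idx 0), next='c' -> output (0, 'c'), add 'c' as idx 1
Step 2: w='' (idx 0), next='a' -> output (0, 'a'), add 'a' as idx 2
Step 3: w='c' (idx 1), next='a' -> output (1, 'a'), add 'ca' as idx 3
Step 4: w='a' (idx 2), next='a' -> output (2, 'a'), add 'aa' as idx 4
Step 5: w='aa' (idx 4), next='c' -> output (4, 'c'), add 'aac' as idx 5
Step 6: w='a' (idx 2), next='c' -> output (2, 'c'), add 'ac' as idx 6
Step 7: w='ac' (idx 6), end of input -> output (6, '')


Encoded: [(0, 'c'), (0, 'a'), (1, 'a'), (2, 'a'), (4, 'c'), (2, 'c'), (6, '')]


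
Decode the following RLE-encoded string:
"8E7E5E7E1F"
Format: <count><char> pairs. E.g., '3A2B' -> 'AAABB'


Expanding each <count><char> pair:
  8E -> 'EEEEEEEE'
  7E -> 'EEEEEEE'
  5E -> 'EEEEE'
  7E -> 'EEEEEEE'
  1F -> 'F'

Decoded = EEEEEEEEEEEEEEEEEEEEEEEEEEEF


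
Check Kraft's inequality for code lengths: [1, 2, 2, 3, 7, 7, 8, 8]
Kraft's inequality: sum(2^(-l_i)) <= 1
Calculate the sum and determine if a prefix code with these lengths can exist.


Sum = 2^(-1) + 2^(-2) + 2^(-2) + 2^(-3) + 2^(-7) + 2^(-7) + 2^(-8) + 2^(-8)
    = 0.5 + 0.25 + 0.25 + 0.125 + 0.0078125 + 0.0078125 + 0.00390625 + 0.00390625
    = 294/256 = 1.1484375
Since 1.1484375 > 1, Kraft's inequality is NOT satisfied.
A prefix code with these lengths CANNOT exist.

Kraft sum = 1.1484375. Not satisfied.


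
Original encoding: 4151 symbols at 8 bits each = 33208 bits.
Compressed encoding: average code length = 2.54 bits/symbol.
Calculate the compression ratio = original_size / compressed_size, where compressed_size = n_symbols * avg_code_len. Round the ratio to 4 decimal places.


original_size = n_symbols * orig_bits = 4151 * 8 = 33208 bits
compressed_size = n_symbols * avg_code_len = 4151 * 2.54 = 10543.54 bits
ratio = original_size / compressed_size = 33208 / 10543.54 = 3.1496

Compression ratio = 3.1496
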